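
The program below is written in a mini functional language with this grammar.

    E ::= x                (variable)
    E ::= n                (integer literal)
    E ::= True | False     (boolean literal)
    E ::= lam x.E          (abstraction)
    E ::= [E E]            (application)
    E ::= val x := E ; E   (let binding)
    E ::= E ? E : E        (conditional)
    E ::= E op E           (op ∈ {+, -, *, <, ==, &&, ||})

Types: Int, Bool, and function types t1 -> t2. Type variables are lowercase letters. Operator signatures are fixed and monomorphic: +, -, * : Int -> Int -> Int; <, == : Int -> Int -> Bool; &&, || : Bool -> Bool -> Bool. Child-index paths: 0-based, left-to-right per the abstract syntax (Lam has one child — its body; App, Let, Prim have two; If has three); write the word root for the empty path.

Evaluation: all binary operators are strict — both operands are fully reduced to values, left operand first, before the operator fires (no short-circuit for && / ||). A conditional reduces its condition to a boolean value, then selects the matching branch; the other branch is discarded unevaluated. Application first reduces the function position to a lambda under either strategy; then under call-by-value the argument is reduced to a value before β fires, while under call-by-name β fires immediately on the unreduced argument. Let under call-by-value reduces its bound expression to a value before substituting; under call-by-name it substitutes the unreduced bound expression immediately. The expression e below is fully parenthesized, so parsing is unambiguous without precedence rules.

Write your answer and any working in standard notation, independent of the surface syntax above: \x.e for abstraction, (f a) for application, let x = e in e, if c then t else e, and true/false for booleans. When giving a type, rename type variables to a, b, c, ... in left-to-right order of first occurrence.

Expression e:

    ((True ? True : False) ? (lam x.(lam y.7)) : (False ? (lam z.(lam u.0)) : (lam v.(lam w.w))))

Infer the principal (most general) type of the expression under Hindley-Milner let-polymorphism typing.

Answer: a -> Int -> Int

Trace:
  unify Bool ~ Bool
  unify Bool ~ Bool
  unify Bool ~ Bool
\y._ : b -> Int
\x._ : a -> b -> Int
  unify Bool ~ Bool
\u._ : d -> Int
\z._ : c -> d -> Int
w : f
\w._ : f -> f
\v._ : e -> f -> f
  unify c -> d -> Int ~ e -> f -> f
  unify c ~ e
  unify d -> Int ~ f -> f
  unify d ~ f
  unify Int ~ f
  unify a -> b -> Int ~ e -> Int -> Int
  unify a ~ e
  unify b -> Int ~ Int -> Int
  unify b ~ Int
  unify Int ~ Int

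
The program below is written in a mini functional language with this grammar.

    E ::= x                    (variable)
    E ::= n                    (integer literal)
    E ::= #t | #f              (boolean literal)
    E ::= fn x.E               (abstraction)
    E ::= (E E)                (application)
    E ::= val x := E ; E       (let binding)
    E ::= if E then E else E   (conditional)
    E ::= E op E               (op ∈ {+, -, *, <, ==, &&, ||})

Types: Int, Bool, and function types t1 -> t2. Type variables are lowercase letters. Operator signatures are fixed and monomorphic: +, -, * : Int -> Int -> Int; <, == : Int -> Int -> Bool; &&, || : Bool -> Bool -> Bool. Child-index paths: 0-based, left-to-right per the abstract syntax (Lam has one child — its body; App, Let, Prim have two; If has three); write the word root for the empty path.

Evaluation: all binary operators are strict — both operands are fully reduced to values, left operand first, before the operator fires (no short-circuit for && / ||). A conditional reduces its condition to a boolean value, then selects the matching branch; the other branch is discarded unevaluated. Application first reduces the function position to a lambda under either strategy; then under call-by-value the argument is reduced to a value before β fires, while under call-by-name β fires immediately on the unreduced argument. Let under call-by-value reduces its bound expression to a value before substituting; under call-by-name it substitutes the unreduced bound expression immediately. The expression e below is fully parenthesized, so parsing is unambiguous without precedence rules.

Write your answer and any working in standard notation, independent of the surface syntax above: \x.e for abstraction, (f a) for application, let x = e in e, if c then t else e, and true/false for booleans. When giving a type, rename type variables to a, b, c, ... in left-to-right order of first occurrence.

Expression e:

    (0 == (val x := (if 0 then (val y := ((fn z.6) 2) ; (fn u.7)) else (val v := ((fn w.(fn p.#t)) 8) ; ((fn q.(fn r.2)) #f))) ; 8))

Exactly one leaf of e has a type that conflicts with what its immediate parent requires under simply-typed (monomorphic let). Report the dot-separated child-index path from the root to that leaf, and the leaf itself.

Answer: 1.0.0 : 0

Trace:
  unify Int ~ Int
  unify Int ~ Bool
  FAIL: mismatch Int ~ Bool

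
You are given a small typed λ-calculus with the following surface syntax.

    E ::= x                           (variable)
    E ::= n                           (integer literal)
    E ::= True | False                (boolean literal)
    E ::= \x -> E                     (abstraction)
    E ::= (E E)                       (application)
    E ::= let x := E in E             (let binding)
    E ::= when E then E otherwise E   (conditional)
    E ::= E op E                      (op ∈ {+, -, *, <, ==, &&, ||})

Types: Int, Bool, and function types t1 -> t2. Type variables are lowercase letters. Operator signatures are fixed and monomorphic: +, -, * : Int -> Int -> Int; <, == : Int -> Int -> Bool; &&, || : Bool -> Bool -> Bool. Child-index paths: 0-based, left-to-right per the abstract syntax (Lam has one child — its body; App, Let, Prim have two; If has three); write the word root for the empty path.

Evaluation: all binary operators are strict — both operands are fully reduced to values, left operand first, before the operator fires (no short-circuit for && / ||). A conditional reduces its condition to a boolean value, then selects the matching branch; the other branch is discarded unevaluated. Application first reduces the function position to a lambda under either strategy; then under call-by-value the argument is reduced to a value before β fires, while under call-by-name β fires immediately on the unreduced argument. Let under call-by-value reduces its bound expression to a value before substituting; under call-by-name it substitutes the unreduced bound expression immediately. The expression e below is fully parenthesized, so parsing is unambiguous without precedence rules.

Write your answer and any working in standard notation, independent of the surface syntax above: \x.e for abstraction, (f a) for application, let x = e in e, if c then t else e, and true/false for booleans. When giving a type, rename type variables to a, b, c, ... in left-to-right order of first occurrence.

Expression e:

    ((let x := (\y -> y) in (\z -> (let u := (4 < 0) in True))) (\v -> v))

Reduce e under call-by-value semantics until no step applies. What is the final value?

Trace:
step 0: ((let x = (\y.y) in (\z.(let u = (4 < 0) in true))) (\v.v))
step 1: [let@0] ((\z.(let u = (4 < 0) in true)) (\v.v))
step 2: [beta@root] (let u = (4 < 0) in true)
step 3: [delta@0] (let u = false in true)
step 4: [let@root] true

Answer: true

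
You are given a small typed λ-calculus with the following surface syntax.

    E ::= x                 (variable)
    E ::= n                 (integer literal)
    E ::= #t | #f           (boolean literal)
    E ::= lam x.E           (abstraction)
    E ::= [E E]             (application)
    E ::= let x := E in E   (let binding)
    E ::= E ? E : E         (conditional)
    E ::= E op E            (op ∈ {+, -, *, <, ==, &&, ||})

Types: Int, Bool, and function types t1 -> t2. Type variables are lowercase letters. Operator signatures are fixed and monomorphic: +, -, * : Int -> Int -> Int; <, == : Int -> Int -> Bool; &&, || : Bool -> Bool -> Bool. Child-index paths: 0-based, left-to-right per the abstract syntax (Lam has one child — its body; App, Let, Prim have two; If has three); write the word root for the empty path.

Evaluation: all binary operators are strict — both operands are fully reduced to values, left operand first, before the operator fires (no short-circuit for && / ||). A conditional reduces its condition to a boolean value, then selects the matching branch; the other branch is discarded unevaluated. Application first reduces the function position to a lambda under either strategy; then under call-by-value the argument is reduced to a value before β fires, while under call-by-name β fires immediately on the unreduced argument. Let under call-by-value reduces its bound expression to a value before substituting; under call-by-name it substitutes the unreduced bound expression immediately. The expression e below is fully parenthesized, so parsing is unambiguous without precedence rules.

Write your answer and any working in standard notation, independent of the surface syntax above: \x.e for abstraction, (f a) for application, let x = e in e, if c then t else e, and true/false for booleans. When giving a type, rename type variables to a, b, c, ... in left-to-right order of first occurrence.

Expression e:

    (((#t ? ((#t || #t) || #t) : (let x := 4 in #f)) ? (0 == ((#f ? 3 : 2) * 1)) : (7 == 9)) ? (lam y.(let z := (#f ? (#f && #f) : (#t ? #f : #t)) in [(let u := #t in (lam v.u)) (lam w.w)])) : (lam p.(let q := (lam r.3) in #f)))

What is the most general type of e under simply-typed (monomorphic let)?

Answer: a -> Bool

Trace:
  unify Bool ~ Bool
  unify Bool ~ Bool
  unify Bool ~ Bool
  unify Bool ~ Bool
  unify Bool ~ Bool
let x : Int
  unify Bool ~ Bool
  unify Bool ~ Bool
  unify Int ~ Int
  unify Bool ~ Bool
  unify Int ~ Int
  unify Int ~ Int
  unify Int ~ Int
  unify Int ~ Int
  unify Int ~ Int
  unify Int ~ Int
  unify Bool ~ Bool
  unify Bool ~ Bool
  unify Bool ~ Bool
  unify Bool ~ Bool
  unify Bool ~ Bool
  unify Bool ~ Bool
  unify Bool ~ Bool
  unify Bool ~ Bool
let z : Bool
let u : Bool
u : Bool
\v._ : b -> Bool
w : c
\w._ : c -> c
  unify b -> Bool ~ (c -> c) -> d
  unify b ~ c -> c
  unify Bool ~ d
_ _ : Bool
\y._ : a -> Bool
\r._ : f -> Int
let q : f -> Int
\p._ : e -> Bool
  unify a -> Bool ~ e -> Bool
  unify a ~ e
  unify Bool ~ Bool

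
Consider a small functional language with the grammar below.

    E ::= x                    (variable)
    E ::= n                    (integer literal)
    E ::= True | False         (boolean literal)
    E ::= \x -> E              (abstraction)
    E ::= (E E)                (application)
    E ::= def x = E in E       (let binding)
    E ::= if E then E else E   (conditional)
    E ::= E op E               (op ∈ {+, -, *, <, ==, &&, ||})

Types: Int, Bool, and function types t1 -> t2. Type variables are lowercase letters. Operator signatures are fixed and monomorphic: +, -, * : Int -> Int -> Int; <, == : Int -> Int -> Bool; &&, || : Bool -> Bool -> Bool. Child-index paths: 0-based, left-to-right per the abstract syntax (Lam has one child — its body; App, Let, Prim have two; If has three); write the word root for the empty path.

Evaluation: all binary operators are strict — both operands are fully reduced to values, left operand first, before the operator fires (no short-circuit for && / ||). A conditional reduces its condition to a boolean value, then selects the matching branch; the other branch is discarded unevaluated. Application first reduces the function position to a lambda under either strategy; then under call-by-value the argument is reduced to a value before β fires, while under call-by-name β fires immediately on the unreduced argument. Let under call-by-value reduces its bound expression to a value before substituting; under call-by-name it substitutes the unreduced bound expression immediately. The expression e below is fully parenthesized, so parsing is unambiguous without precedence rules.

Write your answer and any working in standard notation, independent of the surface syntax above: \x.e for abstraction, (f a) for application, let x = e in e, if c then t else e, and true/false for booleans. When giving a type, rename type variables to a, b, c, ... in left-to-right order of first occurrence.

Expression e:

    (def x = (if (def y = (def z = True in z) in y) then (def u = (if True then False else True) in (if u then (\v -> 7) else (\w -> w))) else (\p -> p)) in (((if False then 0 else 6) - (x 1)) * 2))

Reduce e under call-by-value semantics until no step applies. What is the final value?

Derivation:
step 0: (let x = (if (let y = (let z = true in z) in y) then (let u = (if true then false else true) in (if u then (\v.7) else (\w.w))) else (\p.p)) in (((if false then 0 else 6) - (x 1)) * 2))
step 1: [let@0.0.0] (let x = (if (let y = true in y) then (let u = (if true then false else true) in (if u then (\v.7) else (\w.w))) else (\p.p)) in (((if false then 0 else 6) - (x 1)) * 2))
step 2: [let@0.0] (let x = (if true then (let u = (if true then false else true) in (if u then (\v.7) else (\w.w))) else (\p.p)) in (((if false then 0 else 6) - (x 1)) * 2))
step 3: [if@0] (let x = (let u = (if true then false else true) in (if u then (\v.7) else (\w.w))) in (((if false then 0 else 6) - (x 1)) * 2))
step 4: [if@0.0] (let x = (let u = false in (if u then (\v.7) else (\w.w))) in (((if false then 0 else 6) - (x 1)) * 2))
step 5: [let@0] (let x = (if false then (\v.7) else (\w.w)) in (((if false then 0 else 6) - (x 1)) * 2))
step 6: [if@0] (let x = (\w.w) in (((if false then 0 else 6) - (x 1)) * 2))
step 7: [let@root] (((if false then 0 else 6) - ((\w.w) 1)) * 2)
step 8: [if@0.0] ((6 - ((\w.w) 1)) * 2)
step 9: [beta@0.1] ((6 - 1) * 2)
step 10: [delta@0] (5 * 2)
step 11: [delta@root] 10

Answer: 10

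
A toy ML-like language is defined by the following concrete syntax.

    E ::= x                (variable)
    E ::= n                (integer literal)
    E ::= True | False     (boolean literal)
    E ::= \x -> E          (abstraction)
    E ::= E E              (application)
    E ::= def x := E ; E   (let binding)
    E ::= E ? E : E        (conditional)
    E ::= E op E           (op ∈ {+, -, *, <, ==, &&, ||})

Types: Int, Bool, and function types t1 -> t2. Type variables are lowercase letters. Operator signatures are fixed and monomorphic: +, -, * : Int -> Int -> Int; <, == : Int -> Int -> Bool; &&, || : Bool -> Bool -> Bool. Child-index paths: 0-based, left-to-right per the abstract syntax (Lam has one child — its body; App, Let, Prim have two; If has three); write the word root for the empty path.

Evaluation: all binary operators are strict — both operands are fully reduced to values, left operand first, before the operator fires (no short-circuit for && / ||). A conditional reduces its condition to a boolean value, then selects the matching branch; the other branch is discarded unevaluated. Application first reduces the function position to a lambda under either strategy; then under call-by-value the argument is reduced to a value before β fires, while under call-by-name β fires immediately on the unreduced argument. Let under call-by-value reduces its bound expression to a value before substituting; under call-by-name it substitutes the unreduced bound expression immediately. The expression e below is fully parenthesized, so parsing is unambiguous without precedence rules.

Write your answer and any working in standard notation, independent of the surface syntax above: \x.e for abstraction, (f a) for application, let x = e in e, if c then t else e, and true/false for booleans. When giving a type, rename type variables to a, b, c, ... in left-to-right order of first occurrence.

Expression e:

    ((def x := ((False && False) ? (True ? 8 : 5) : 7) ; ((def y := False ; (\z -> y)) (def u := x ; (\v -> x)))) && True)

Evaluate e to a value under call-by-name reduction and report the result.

Answer: false

Derivation:
step 0: ((let x = (if (false && false) then (if true then 8 else 5) else 7) in ((let y = false in (\z.y)) (let u = x in (\v.x)))) && true)
step 1: [let@0] (((let y = false in (\z.y)) (let u = (if (false && false) then (if true then 8 else 5) else 7) in (\v.(if (false && false) then (if true then 8 else 5) else 7)))) && true)
step 2: [let@0.0] (((\z.false) (let u = (if (false && false) then (if true then 8 else 5) else 7) in (\v.(if (false && false) then (if true then 8 else 5) else 7)))) && true)
step 3: [beta@0] (false && true)
step 4: [delta@root] false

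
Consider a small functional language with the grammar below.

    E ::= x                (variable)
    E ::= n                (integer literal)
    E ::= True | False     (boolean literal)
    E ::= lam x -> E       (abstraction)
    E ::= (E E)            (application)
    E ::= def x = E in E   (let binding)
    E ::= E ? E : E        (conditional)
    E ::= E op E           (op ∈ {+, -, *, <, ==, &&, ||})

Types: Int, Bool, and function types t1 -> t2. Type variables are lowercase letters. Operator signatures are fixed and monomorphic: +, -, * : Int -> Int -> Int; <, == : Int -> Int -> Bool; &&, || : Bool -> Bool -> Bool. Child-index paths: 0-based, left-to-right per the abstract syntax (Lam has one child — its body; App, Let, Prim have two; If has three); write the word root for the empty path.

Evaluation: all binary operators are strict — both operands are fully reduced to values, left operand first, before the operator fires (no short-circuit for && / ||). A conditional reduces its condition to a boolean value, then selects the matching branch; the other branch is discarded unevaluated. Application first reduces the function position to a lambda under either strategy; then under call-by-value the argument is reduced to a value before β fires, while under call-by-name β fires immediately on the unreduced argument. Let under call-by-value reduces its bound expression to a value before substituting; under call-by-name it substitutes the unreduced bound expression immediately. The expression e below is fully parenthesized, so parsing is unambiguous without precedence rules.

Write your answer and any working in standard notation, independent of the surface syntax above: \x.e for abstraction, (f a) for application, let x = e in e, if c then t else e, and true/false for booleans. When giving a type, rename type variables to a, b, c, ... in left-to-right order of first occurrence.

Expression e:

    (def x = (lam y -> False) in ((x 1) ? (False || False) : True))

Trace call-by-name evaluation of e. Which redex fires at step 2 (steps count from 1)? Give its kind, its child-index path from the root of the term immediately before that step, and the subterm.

Answer: beta at 0 : ((\y.false) 1)

Working:
step 0: (let x = (\y.false) in (if (x 1) then (false || false) else true))
step 1: [let@root] (if ((\y.false) 1) then (false || false) else true)
step 2: [beta@0] (if false then (false || false) else true)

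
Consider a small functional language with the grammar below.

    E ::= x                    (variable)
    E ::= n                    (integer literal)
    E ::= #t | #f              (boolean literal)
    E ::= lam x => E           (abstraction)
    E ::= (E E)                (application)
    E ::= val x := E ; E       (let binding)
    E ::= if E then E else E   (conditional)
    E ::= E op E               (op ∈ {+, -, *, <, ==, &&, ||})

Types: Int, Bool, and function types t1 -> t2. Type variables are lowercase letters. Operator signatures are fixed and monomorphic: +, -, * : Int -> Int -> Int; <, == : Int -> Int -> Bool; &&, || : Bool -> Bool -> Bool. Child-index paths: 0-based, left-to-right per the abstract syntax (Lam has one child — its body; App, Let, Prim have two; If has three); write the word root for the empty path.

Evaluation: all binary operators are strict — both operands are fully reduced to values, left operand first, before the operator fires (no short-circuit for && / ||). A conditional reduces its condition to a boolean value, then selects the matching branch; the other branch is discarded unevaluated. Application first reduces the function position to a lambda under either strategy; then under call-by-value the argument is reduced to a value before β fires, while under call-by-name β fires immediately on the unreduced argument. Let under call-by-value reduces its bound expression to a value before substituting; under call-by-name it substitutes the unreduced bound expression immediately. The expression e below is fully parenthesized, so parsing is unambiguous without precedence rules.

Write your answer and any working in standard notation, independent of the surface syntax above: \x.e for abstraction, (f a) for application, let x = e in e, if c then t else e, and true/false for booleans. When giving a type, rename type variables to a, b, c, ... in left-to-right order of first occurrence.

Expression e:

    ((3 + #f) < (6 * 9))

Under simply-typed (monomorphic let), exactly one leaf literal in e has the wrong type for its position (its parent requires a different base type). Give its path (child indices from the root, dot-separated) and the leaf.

Answer: 0.1 : false

Derivation:
  unify Int ~ Int
  unify Bool ~ Int
  FAIL: mismatch Bool ~ Int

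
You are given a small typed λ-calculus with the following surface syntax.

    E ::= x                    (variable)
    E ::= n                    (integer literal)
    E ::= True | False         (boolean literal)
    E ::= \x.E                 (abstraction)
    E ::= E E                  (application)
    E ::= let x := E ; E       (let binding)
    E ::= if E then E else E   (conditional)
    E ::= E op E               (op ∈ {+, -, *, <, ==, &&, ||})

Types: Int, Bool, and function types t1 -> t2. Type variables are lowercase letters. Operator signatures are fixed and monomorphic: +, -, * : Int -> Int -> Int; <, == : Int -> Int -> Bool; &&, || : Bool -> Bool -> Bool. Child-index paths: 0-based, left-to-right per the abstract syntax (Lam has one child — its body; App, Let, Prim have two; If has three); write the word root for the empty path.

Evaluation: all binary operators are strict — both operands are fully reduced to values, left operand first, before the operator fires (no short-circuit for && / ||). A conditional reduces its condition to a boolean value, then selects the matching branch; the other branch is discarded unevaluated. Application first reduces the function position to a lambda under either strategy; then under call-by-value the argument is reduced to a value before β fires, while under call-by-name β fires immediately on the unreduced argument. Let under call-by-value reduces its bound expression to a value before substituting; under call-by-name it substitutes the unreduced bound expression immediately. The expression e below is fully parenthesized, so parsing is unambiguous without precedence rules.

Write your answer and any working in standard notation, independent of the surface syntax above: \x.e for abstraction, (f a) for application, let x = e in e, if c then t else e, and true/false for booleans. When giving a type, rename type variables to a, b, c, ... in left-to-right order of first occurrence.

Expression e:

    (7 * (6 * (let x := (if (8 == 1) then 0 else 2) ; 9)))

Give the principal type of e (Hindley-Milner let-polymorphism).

Working:
  unify Int ~ Int
  unify Int ~ Int
  unify Int ~ Int
  unify Int ~ Int
  unify Bool ~ Bool
  unify Int ~ Int
let x : Int
  unify Int ~ Int
  unify Int ~ Int

Answer: Int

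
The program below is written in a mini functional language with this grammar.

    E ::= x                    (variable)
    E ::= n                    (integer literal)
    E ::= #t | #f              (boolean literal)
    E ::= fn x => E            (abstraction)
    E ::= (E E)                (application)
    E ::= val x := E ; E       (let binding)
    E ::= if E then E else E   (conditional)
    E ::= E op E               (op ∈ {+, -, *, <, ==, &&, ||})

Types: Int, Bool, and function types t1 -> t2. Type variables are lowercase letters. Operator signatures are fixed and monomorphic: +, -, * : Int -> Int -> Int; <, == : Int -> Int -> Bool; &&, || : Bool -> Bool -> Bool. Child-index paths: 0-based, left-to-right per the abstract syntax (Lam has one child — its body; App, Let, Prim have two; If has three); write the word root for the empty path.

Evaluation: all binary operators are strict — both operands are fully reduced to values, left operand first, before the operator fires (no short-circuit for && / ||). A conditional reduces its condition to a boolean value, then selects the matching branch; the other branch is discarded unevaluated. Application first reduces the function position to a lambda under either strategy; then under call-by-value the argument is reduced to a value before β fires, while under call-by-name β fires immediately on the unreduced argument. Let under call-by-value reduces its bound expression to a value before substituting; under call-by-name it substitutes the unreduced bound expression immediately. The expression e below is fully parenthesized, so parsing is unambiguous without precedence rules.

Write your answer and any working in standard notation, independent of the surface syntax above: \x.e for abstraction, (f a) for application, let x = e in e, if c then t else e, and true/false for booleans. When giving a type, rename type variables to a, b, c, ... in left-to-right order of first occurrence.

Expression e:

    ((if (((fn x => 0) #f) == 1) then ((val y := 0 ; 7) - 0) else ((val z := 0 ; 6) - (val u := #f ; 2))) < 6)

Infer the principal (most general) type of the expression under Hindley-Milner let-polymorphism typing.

Working:
\x._ : a -> Int
  unify a -> Int ~ Bool -> b
  unify a ~ Bool
  unify Int ~ b
_ _ : Int
  unify Int ~ Int
  unify Int ~ Int
  unify Bool ~ Bool
let y : Int
  unify Int ~ Int
  unify Int ~ Int
let z : Int
  unify Int ~ Int
let u : Bool
  unify Int ~ Int
  unify Int ~ Int
  unify Int ~ Int
  unify Int ~ Int

Answer: Bool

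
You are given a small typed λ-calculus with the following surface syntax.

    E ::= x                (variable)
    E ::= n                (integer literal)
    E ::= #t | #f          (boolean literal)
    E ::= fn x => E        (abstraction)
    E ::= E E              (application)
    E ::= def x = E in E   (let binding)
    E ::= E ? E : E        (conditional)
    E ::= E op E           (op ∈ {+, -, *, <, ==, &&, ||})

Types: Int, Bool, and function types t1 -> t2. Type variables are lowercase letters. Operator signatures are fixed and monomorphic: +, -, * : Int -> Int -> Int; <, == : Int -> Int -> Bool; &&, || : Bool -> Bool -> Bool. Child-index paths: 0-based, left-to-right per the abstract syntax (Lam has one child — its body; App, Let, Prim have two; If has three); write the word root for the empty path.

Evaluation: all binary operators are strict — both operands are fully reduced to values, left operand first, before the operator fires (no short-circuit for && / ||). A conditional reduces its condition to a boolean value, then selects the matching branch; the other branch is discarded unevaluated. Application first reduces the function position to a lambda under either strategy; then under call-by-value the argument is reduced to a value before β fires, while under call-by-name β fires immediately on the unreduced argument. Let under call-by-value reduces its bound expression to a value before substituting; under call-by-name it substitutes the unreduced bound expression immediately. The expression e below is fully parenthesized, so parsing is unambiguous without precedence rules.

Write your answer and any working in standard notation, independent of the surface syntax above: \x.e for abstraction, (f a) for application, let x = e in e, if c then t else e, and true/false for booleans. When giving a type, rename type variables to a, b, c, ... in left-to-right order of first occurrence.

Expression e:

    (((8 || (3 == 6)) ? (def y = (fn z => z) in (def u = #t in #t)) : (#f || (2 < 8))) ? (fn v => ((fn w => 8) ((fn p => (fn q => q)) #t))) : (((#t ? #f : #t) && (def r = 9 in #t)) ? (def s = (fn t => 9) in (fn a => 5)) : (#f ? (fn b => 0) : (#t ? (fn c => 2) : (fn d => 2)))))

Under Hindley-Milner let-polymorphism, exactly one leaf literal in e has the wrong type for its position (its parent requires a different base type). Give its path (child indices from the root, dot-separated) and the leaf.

Trace:
  unify Int ~ Bool
  FAIL: mismatch Int ~ Bool

Answer: 0.0.0 : 8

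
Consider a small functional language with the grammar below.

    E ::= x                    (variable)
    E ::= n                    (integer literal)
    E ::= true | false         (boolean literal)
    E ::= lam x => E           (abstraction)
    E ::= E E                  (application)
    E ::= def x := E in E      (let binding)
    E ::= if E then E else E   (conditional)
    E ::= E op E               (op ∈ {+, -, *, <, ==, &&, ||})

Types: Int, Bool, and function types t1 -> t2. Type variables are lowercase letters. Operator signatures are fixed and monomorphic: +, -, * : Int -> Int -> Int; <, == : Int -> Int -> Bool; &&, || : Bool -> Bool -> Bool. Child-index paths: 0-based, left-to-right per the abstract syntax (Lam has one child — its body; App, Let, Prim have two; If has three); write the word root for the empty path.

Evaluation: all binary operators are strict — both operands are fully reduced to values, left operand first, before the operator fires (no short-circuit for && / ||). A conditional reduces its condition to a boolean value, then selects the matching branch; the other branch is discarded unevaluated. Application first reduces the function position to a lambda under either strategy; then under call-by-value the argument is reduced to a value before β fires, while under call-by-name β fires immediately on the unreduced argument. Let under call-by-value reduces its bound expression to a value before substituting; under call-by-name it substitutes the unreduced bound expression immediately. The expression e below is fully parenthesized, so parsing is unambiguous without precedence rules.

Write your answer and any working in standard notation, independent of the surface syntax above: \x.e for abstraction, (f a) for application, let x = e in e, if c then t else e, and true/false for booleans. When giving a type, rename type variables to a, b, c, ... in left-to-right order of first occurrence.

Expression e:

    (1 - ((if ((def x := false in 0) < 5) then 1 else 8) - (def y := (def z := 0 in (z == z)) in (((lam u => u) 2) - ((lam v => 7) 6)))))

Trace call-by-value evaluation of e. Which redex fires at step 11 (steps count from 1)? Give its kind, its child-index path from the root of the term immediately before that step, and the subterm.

Trace:
step 0: (1 - ((if ((let x = false in 0) < 5) then 1 else 8) - (let y = (let z = 0 in (z == z)) in (((\u.u) 2) - ((\v.7) 6)))))
step 1: [let@1.0.0.0] (1 - ((if (0 < 5) then 1 else 8) - (let y = (let z = 0 in (z == z)) in (((\u.u) 2) - ((\v.7) 6)))))
step 2: [delta@1.0.0] (1 - ((if true then 1 else 8) - (let y = (let z = 0 in (z == z)) in (((\u.u) 2) - ((\v.7) 6)))))
step 3: [if@1.0] (1 - (1 - (let y = (let z = 0 in (z == z)) in (((\u.u) 2) - ((\v.7) 6)))))
step 4: [let@1.1.0] (1 - (1 - (let y = (0 == 0) in (((\u.u) 2) - ((\v.7) 6)))))
step 5: [delta@1.1.0] (1 - (1 - (let y = true in (((\u.u) 2) - ((\v.7) 6)))))
step 6: [let@1.1] (1 - (1 - (((\u.u) 2) - ((\v.7) 6))))
step 7: [beta@1.1.0] (1 - (1 - (2 - ((\v.7) 6))))
step 8: [beta@1.1.1] (1 - (1 - (2 - 7)))
step 9: [delta@1.1] (1 - (1 - -5))
step 10: [delta@1] (1 - 6)
step 11: [delta@root] -5

Answer: delta at root : (1 - 6)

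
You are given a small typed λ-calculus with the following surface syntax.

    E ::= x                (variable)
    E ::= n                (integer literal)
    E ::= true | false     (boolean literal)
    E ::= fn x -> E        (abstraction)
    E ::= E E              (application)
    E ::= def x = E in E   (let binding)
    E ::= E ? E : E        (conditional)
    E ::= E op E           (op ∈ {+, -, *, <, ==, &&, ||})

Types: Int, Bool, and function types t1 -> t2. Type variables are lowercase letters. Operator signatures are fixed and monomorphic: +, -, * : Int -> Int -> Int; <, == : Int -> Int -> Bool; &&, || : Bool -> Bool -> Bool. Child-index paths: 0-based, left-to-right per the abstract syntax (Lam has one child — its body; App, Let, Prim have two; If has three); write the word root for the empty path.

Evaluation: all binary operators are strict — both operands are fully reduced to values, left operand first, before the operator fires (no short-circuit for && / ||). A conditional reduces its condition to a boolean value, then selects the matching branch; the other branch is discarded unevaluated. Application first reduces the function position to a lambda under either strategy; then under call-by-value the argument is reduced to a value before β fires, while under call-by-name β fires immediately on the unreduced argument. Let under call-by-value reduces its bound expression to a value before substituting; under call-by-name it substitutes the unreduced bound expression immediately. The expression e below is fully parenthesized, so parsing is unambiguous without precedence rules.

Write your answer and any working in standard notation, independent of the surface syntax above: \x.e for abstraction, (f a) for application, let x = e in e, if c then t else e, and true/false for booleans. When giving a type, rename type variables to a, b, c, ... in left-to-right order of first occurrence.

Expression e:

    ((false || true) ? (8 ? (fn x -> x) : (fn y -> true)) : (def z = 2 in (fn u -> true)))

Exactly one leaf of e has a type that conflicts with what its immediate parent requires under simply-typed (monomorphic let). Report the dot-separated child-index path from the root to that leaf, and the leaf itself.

Trace:
  unify Bool ~ Bool
  unify Bool ~ Bool
  unify Bool ~ Bool
  unify Int ~ Bool
  FAIL: mismatch Int ~ Bool

Answer: 1.0 : 8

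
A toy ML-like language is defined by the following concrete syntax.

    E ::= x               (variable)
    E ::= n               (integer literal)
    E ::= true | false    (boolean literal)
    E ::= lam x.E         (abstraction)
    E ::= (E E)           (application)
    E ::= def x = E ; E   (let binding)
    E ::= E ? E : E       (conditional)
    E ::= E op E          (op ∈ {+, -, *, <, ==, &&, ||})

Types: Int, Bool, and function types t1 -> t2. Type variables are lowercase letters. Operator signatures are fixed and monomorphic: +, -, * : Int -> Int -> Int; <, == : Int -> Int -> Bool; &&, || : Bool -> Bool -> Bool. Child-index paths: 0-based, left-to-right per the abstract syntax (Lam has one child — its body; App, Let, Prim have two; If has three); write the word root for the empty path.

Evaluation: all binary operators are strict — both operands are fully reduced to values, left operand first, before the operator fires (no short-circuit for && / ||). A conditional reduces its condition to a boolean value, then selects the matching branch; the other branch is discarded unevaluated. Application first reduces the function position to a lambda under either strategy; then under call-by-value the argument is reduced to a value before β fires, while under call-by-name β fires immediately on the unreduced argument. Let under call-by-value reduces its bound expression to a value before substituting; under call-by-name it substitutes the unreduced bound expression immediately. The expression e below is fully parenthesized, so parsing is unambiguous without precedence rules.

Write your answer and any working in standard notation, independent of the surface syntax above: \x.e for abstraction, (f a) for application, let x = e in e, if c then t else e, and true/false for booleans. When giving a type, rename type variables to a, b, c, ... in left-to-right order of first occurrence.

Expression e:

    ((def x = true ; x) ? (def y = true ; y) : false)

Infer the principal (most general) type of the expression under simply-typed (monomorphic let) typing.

Answer: Bool

Working:
let x : Bool
x : Bool
  unify Bool ~ Bool
let y : Bool
y : Bool
  unify Bool ~ Bool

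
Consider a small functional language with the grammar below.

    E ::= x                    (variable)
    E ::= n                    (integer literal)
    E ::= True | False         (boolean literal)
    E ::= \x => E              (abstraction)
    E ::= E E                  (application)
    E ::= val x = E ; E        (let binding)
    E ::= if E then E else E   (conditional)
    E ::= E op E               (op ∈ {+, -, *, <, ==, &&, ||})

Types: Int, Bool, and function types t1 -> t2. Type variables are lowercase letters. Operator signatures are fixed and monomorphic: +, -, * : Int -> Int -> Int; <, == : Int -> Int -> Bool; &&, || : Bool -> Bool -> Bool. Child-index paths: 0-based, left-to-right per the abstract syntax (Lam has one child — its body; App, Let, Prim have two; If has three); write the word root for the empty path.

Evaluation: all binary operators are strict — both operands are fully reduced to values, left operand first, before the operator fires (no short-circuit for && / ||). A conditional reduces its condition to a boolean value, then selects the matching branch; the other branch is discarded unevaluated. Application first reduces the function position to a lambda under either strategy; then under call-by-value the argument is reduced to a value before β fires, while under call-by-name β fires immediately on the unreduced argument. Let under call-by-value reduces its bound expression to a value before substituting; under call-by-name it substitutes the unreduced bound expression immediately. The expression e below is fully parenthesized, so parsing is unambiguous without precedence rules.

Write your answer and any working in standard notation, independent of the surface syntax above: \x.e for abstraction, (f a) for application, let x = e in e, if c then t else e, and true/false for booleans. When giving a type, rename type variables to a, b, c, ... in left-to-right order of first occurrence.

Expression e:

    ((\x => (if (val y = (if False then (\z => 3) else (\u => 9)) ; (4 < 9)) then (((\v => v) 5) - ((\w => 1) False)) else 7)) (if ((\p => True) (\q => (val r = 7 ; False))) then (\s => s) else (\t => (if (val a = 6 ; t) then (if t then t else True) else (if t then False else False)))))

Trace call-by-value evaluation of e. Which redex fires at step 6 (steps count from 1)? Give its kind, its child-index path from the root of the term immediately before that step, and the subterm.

Answer: delta at 0 : (4 < 9)

Trace:
step 0: ((\x.(if (let y = (if false then (\z.3) else (\u.9)) in (4 < 9)) then (((\v.v) 5) - ((\w.1) false)) else 7)) (if ((\p.true) (\q.(let r = 7 in false))) then (\s.s) else (\t.(if (let a = 6 in t) then (if t then t else true) else (if t then false else false)))))
step 1: [beta@1.0] ((\x.(if (let y = (if false then (\z.3) else (\u.9)) in (4 < 9)) then (((\v.v) 5) - ((\w.1) false)) else 7)) (if true then (\s.s) else (\t.(if (let a = 6 in t) then (if t then t else true) else (if t then false else false)))))
step 2: [if@1] ((\x.(if (let y = (if false then (\z.3) else (\u.9)) in (4 < 9)) then (((\v.v) 5) - ((\w.1) false)) else 7)) (\s.s))
step 3: [beta@root] (if (let y = (if false then (\z.3) else (\u.9)) in (4 < 9)) then (((\v.v) 5) - ((\w.1) false)) else 7)
step 4: [if@0.0] (if (let y = (\u.9) in (4 < 9)) then (((\v.v) 5) - ((\w.1) false)) else 7)
step 5: [let@0] (if (4 < 9) then (((\v.v) 5) - ((\w.1) false)) else 7)
step 6: [delta@0] (if true then (((\v.v) 5) - ((\w.1) false)) else 7)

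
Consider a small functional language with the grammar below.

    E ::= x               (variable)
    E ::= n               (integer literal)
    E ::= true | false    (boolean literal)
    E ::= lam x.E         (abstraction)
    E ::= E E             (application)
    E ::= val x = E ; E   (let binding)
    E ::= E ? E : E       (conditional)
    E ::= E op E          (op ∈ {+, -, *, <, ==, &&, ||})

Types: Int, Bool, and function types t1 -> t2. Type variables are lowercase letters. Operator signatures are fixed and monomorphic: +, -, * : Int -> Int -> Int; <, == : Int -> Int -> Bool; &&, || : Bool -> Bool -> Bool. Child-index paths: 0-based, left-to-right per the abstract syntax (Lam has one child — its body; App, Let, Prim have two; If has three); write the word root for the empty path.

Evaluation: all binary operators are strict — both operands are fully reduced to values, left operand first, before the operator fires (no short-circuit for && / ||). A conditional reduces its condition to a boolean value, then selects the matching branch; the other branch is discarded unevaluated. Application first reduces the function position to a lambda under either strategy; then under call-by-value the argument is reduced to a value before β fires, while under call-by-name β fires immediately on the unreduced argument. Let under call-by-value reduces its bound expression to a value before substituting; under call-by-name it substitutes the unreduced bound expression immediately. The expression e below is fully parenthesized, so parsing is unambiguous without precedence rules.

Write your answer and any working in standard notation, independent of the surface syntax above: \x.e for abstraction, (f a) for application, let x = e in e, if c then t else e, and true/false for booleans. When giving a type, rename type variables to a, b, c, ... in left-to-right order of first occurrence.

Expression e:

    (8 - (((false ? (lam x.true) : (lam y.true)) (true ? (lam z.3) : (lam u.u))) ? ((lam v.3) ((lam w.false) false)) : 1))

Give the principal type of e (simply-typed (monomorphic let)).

Trace:
  unify Int ~ Int
  unify Bool ~ Bool
\x._ : a -> Bool
\y._ : b -> Bool
  unify a -> Bool ~ b -> Bool
  unify a ~ b
  unify Bool ~ Bool
  unify Bool ~ Bool
\z._ : c -> Int
u : d
\u._ : d -> d
  unify c -> Int ~ d -> d
  unify c ~ d
  unify Int ~ d
  unify b -> Bool ~ (Int -> Int) -> e
  unify b ~ Int -> Int
  unify Bool ~ e
_ _ : Bool
  unify Bool ~ Bool
\v._ : f -> Int
\w._ : g -> Bool
  unify g -> Bool ~ Bool -> h
  unify g ~ Bool
  unify Bool ~ h
_ _ : Bool
  unify f -> Int ~ Bool -> i
  unify f ~ Bool
  unify Int ~ i
_ _ : Int
  unify Int ~ Int
  unify Int ~ Int

Answer: Int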